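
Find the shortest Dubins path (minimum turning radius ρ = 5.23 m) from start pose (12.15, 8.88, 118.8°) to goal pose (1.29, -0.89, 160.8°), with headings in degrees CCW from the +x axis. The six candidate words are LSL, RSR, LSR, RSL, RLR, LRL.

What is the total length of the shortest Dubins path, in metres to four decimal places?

Let ψ = atan2(Δy, Δx) = atan2(-9.77, -10.86) = -138.0244° be the start→goal bearing.
Normalize: d = |goal − start| / ρ = 14.607960/5.23 = 2.793109, α = (θ_start − ψ) mod 360° = 256.8244° = 4.482432 rad, β = (θ_goal − ψ) mod 360° = 298.8244° = 5.215471 rad.
Common terms: sin α = -0.973676, cos α = -0.227935, sin β = -0.876101, cos β = 0.482128, cos(α−β) = 0.743145, d² = 7.801458. Work in radians in the unit-radius frame; every candidate has L = ρ·(t + p + q).
LSL: p² = 2 + d² − 2cos(α−β) + 2d(sin α − sin β) = 7.770092; p = √p² = 2.787488; φ = atan2(cos β − cos α, d + sin α − sin β) = 0.257571 rad; t = (φ − α) mod 2π = 2.058324 rad, q = (β − φ) mod 2π = 4.957900 rad → L = 5.23·(2.058324 + 2.787488 + 4.957900) = 5.23·9.803712 = 51.273414 m
RSR: p² = 2 + d² − 2cos(α−β) + 2d(sin β − sin α) = 8.860245; p = √p² = 2.976616; φ = atan2(cos α − cos β, d − sin α + sin β) = -0.240869 rad; t = (α − φ) mod 2π = 4.723302 rad, q = (φ − β) mod 2π = 0.826845 rad → L = 5.23·(4.723302 + 2.976616 + 0.826845) = 5.23·8.526763 = 44.594972 m
LSR: p² = d² − 2 + 2cos(α−β) + 2d(sin α + sin β) = -3.045512 < 0 → infeasible
RSL: p² = d² − 2 + 2cos(α−β) − 2d(sin α + sin β) = 17.621007; p = √p² = 4.197738; φ = atan2(cos α + cos β, d − sin α − sin β) − atan2(2, p) = -0.389934 rad; t = (α − φ) mod 2π = 4.872366 rad, q = (β − φ) mod 2π = 5.605405 rad → L = 5.23·(4.872366 + 4.197738 + 5.605405) = 5.23·14.675509 = 76.752914 m
RLR: c = (6 − d² + 2cos(α−β) + 2d(sin α − sin β))/8 = -0.107531; p = 2π − arccos c = 4.604650 rad; φ = atan2(cos α − cos β, d − sin α + sin β) = -0.240869 rad; t = (α − φ + p/2) mod 2π = 0.742441 rad, q = (α − β − t + p) mod 2π = 3.129170 rad → L = 5.23·(0.742441 + 4.604650 + 3.129170) = 5.23·8.476262 = 44.330849 m
LRL: c = (6 − d² + 2cos(α−β) − 2d(sin α − sin β))/8 = 0.028739; p = 2π − arccos c = 4.741131 rad; φ = atan2(cos β − cos α, d + sin α − sin β) = 0.257571 rad; t = (φ − α + p/2) mod 2π = 4.428890 rad, q = (β − α − t + p) mod 2π = 1.045280 rad → L = 5.23·(4.428890 + 4.741131 + 1.045280) = 5.23·10.215301 = 53.426025 m
Shortest: RLR with L = 44.330849 m ≈ 44.3308 m

44.3308 m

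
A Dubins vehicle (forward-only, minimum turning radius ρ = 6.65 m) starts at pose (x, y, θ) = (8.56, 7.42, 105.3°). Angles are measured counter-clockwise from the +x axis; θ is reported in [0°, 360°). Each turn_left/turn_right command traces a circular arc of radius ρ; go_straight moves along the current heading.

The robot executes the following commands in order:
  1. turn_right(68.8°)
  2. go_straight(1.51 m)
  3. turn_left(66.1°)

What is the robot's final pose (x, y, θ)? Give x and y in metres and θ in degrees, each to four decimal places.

(14.7668, 22.2149, 102.6000°)

set_pose: (x, y, θ) = (8.5600, 7.4200, 105.3000°), ρ = 6.65
turn_right(68.8°): centre at ρ to the right, rotate −68.8° → (11.0187, 14.5204, 36.5000°)
go_straight(1.51): x += 1.51·cos θ, y += 1.51·sin θ → (12.2326, 15.4186, 36.5000°)
turn_left(66.1°): centre at ρ to the left, rotate +66.1° → (14.7668, 22.2149, 102.6000°)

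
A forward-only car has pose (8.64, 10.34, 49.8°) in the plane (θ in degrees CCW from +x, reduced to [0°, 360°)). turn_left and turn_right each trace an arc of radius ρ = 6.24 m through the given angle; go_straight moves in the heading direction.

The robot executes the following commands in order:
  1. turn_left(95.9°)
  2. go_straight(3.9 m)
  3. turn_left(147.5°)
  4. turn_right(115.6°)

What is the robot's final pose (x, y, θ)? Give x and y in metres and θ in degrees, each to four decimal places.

(-11.0800, 5.4145, 177.6000°)

set_pose: (x, y, θ) = (8.6400, 10.3400, 49.8000°), ρ = 6.24
turn_left(95.9°): centre at ρ to the left, rotate +95.9° → (7.3903, 19.5225, 145.7000°)
go_straight(3.9): x += 3.9·cos θ, y += 3.9·sin θ → (4.1685, 21.7203, 145.7000°)
turn_left(147.5°): centre at ρ to the left, rotate +147.5° → (-5.0833, 14.1072, 293.2000°)
turn_right(115.6°): centre at ρ to the right, rotate −115.6° → (-11.0800, 5.4145, 177.6000°)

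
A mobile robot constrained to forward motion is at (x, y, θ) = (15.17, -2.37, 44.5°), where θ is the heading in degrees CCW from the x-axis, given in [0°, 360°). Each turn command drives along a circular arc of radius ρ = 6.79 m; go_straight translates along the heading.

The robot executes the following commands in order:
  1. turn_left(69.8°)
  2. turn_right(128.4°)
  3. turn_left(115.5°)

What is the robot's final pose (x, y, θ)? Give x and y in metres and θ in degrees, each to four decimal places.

set_pose: (x, y, θ) = (15.1700, -2.3700, 44.5000°), ρ = 6.79
turn_left(69.8°): centre at ρ to the left, rotate +69.8° → (16.5993, 5.2672, 114.3000°)
turn_right(128.4°): centre at ρ to the right, rotate −128.4° → (24.4418, 14.6468, -14.1000° ≡ 345.9000°)
turn_left(115.5°): centre at ρ to the left, rotate +115.5° → (32.7520, 22.5743, 461.4000° ≡ 101.4000°)

(32.7520, 22.5743, 101.4000°)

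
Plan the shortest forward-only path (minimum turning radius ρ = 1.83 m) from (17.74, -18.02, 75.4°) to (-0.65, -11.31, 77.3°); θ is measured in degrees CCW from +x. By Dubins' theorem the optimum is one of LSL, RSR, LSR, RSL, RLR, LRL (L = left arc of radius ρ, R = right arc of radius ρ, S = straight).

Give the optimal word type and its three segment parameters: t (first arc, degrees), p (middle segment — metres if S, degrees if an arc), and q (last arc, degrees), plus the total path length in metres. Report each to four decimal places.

LSR: t = 96.3598°, p = 15.5186 m, q = 94.4598°, L = 21.6133 m

Let ψ = atan2(Δy, Δx) = atan2(6.71, -18.39) = 159.9544° be the start→goal bearing.
Normalize: d = |goal − start| / ρ = 19.575909/1.83 = 10.697218, α = (θ_start − ψ) mod 360° = 275.4456° = 4.807433 rad, β = (θ_goal − ψ) mod 360° = 277.3456° = 4.840594 rad.
Common terms: sin α = -0.995487, cos α = 0.094901, sin β = -0.991793, cos β = 0.127854, cos(α−β) = 0.999450, d² = 114.430470. Work in radians in the unit-radius frame; every candidate has L = ρ·(t + p + q).
LSL: p² = 2 + d² − 2cos(α−β) + 2d(sin α − sin β) = 114.352543; p = √p² = 10.693575; φ = atan2(cos β − cos α, d + sin α − sin β) = 0.003082 rad; t = (φ − α) mod 2π = 1.478834 rad, q = (β − φ) mod 2π = 4.837513 rad → L = 1.83·(1.478834 + 10.693575 + 4.837513) = 1.83·17.009921 = 31.128156 m
RSR: p² = 2 + d² − 2cos(α−β) + 2d(sin β − sin α) = 114.510595; p = √p² = 10.700962; φ = atan2(cos α − cos β, d − sin α + sin β) = -0.003079 rad; t = (α − φ) mod 2π = 4.810512 rad, q = (φ − β) mod 2π = 1.439512 rad → L = 1.83·(4.810512 + 10.700962 + 1.439512) = 1.83·16.950986 = 31.020305 m
LSR: p² = d² − 2 + 2cos(α−β) + 2d(sin α + sin β) = 71.912643; p = √p² = 8.480132; φ = atan2(−cos α − cos β, d + sin α + sin β) − atan2(−2, p) = 0.206044 rad; t = (φ − α) mod 2π = 1.681796 rad, q = (φ − β) mod 2π = 1.648635 rad → L = 1.83·(1.681796 + 8.480132 + 1.648635) = 1.83·11.810563 = 21.613330 m
RSL: p² = d² − 2 + 2cos(α−β) − 2d(sin α + sin β) = 156.946097; p = √p² = 12.527813; φ = atan2(cos α + cos β, d − sin α − sin β) − atan2(2, p) = -0.140749 rad; t = (α − φ) mod 2π = 4.948182 rad, q = (β − φ) mod 2π = 4.981344 rad → L = 1.83·(4.948182 + 12.527813 + 4.981344) = 1.83·22.457339 = 41.096931 m
RLR: c = (6 − d² + 2cos(α−β) + 2d(sin α − sin β))/8 = -13.313824, |c| > 1 → infeasible
LRL: c = (6 − d² + 2cos(α−β) − 2d(sin α − sin β))/8 = -13.294068, |c| > 1 → infeasible
Shortest: LSR with L = 21.613330 m ≈ 21.6133 m
Convert LSR to answer units (arcs ×180/π): t = 1.681796·180/π = 96.3598°, p = ρ·p = 1.83·8.480132 = 15.5186 m, q = 1.648635·180/π = 94.4598°, L = 21.6133 m.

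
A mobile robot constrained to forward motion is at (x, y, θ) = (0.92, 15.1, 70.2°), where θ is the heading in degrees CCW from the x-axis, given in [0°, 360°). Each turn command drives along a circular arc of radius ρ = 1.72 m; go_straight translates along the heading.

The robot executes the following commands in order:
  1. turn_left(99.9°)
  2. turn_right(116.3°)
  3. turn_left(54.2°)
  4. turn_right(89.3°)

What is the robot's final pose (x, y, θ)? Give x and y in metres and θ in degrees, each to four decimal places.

(-0.1626, 23.7953, 18.7000°)

set_pose: (x, y, θ) = (0.9200, 15.1000, 70.2000°), ρ = 1.72
turn_left(99.9°): centre at ρ to the left, rotate +99.9° → (-0.4026, 17.3770, 170.1000°)
turn_right(116.3°): centre at ρ to the right, rotate −116.3° → (-1.4949, 20.0872, 53.8000°)
turn_left(54.2°): centre at ρ to the left, rotate +54.2° → (-1.2470, 21.6346, 108.0000°)
turn_right(89.3°): centre at ρ to the right, rotate −89.3° → (-0.1626, 23.7953, 18.7000°)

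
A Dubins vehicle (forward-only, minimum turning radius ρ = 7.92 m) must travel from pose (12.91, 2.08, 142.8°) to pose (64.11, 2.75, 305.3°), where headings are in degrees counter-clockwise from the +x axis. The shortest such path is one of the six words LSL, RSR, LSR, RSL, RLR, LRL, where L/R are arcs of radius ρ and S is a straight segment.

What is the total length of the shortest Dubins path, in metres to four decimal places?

68.5336 m

Let ψ = atan2(Δy, Δx) = atan2(0.67, 51.20) = 0.7497° be the start→goal bearing.
Normalize: d = |goal − start| / ρ = 51.204384/7.92 = 6.465200, α = (θ_start − ψ) mod 360° = 142.0503° = 2.479245 rad, β = (θ_goal − ψ) mod 360° = 304.5503° = 5.315405 rad.
Common terms: sin α = 0.614970, cos α = -0.788551, sin β = -0.823629, cos β = 0.567129, cos(α−β) = -0.953717, d² = 41.798810. Work in radians in the unit-radius frame; every candidate has L = ρ·(t + p + q).
LSL: p² = 2 + d² − 2cos(α−β) + 2d(sin α − sin β) = 64.307901; p = √p² = 8.019221; φ = atan2(cos β − cos α, d + sin α − sin β) = 0.169870 rad; t = (φ − α) mod 2π = 3.973810 rad, q = (β − φ) mod 2π = 5.145535 rad → L = 7.92·(3.973810 + 8.019221 + 5.145535) = 7.92·17.138566 = 135.737443 m
RSR: p² = 2 + d² − 2cos(α−β) + 2d(sin β − sin α) = 27.104588; p = √p² = 5.206207; φ = atan2(cos α − cos β, d − sin α + sin β) = -0.263433 rad; t = (α − φ) mod 2π = 2.742678 rad, q = (φ − β) mod 2π = 0.704347 rad → L = 7.92·(2.742678 + 5.206207 + 0.704347) = 7.92·8.653232 = 68.533597 m
LSR: p² = d² − 2 + 2cos(α−β) + 2d(sin α + sin β) = 35.193331; p = √p² = 5.932397; φ = atan2(−cos α − cos β, d + sin α + sin β) − atan2(−2, p) = 0.360541 rad; t = (φ − α) mod 2π = 4.164481 rad, q = (φ − β) mod 2π = 1.328321 rad → L = 7.92·(4.164481 + 5.932397 + 1.328321) = 7.92·11.425199 = 90.487579 m
RSL: p² = d² − 2 + 2cos(α−β) − 2d(sin α + sin β) = 40.589422; p = √p² = 6.370983; φ = atan2(cos α + cos β, d − sin α − sin β) − atan2(2, p) = -0.337346 rad; t = (α − φ) mod 2π = 2.816591 rad, q = (β − φ) mod 2π = 5.652751 rad → L = 7.92·(2.816591 + 6.370983 + 5.652751) = 7.92·14.840325 = 117.535377 m
RLR: c = (6 − d² + 2cos(α−β) + 2d(sin α − sin β))/8 = -2.388073, |c| > 1 → infeasible
LRL: c = (6 − d² + 2cos(α−β) − 2d(sin α − sin β))/8 = -7.038488, |c| > 1 → infeasible
Shortest: RSR with L = 68.533597 m ≈ 68.5336 m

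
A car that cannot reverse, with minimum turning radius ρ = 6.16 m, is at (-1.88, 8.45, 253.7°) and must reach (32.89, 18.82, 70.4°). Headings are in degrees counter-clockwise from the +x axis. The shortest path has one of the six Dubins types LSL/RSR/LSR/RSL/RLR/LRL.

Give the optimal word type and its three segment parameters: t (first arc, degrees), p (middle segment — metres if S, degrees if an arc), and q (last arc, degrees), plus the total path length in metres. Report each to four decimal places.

LSL: t = 137.8676°, p = 27.0586 m, q = 38.8324°, L = 46.0560 m

Let ψ = atan2(Δy, Δx) = atan2(10.37, 34.77) = 16.6070° be the start→goal bearing.
Normalize: d = |goal − start| / ρ = 36.283465/6.16 = 5.890173, α = (θ_start − ψ) mod 360° = 237.0930° = 4.138054 rad, β = (θ_goal − ψ) mod 360° = 53.7930° = 0.938865 rad.
Common terms: sin α = -0.839554, cos α = -0.543277, sin β = 0.806888, cos β = 0.590704, cos(α−β) = -0.998342, d² = 34.694136. Work in radians in the unit-radius frame; every candidate has L = ρ·(t + p + q).
LSL: p² = 2 + d² − 2cos(α−β) + 2d(sin α − sin β) = 19.295163; p = √p² = 4.392626; φ = atan2(cos β − cos α, d + sin α − sin β) = 0.261113 rad; t = (φ − α) mod 2π = 2.406244 rad, q = (β − φ) mod 2π = 0.677753 rad → L = 6.16·(2.406244 + 4.392626 + 0.677753) = 6.16·7.476623 = 46.055996 m
RSR: p² = 2 + d² − 2cos(α−β) + 2d(sin β − sin α) = 58.086476; p = √p² = 7.621448; φ = atan2(cos α − cos β, d − sin α + sin β) = -0.149343 rad; t = (α − φ) mod 2π = 4.287396 rad, q = (φ − β) mod 2π = 5.194977 rad → L = 6.16·(4.287396 + 7.621448 + 5.194977) = 6.16·17.103822 = 105.359545 m
LSR: p² = d² − 2 + 2cos(α−β) + 2d(sin α + sin β) = 30.312643; p = √p² = 5.505692; φ = atan2(−cos α − cos β, d + sin α + sin β) − atan2(−2, p) = 0.340342 rad; t = (φ − α) mod 2π = 2.485474 rad, q = (φ − β) mod 2π = 5.684662 rad → L = 6.16·(2.485474 + 5.505692 + 5.684662) = 6.16·13.675828 = 84.243100 m
RSL: p² = d² − 2 + 2cos(α−β) − 2d(sin α + sin β) = 31.082261; p = √p² = 5.575147; φ = atan2(cos α + cos β, d − sin α − sin β) − atan2(2, p) = -0.336428 rad; t = (α − φ) mod 2π = 4.474482 rad, q = (β − φ) mod 2π = 1.275293 rad → L = 6.16·(4.474482 + 5.575147 + 1.275293) = 6.16·11.324922 = 69.761517 m
RLR: c = (6 − d² + 2cos(α−β) + 2d(sin α − sin β))/8 = -6.260809, |c| > 1 → infeasible
LRL: c = (6 − d² + 2cos(α−β) − 2d(sin α − sin β))/8 = -1.411895, |c| > 1 → infeasible
Shortest: LSL with L = 46.055996 m ≈ 46.0560 m
Convert LSL to answer units (arcs ×180/π): t = 2.406244·180/π = 137.8676°, p = ρ·p = 6.16·4.392626 = 27.0586 m, q = 0.677753·180/π = 38.8324°, L = 46.0560 m.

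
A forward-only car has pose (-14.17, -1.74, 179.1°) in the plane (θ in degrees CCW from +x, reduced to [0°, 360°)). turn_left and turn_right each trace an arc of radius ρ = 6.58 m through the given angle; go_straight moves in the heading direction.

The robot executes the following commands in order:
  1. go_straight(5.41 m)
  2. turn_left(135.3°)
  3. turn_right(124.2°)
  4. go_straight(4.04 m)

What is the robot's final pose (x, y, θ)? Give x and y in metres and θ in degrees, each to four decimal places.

(-31.8961, -24.6332, 190.2000°)

set_pose: (x, y, θ) = (-14.1700, -1.7400, 179.1000°), ρ = 6.58
go_straight(5.41): x += 5.41·cos θ, y += 5.41·sin θ → (-19.5793, -1.6550, 179.1000°)
turn_left(135.3°): centre at ρ to the left, rotate +135.3° → (-24.3839, -12.8380, 314.4000°)
turn_right(124.2°): centre at ρ to the right, rotate −124.2° → (-27.9199, -23.9178, 190.2000°)
go_straight(4.04): x += 4.04·cos θ, y += 4.04·sin θ → (-31.8961, -24.6332, 190.2000°)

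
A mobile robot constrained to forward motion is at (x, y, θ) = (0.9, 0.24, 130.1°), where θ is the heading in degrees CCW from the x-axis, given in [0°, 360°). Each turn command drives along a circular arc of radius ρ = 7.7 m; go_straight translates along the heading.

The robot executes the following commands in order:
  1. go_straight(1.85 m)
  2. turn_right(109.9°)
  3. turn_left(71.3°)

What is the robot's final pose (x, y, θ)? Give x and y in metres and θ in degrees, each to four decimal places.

(7.9780, 21.2692, 91.5000°)

set_pose: (x, y, θ) = (0.9000, 0.2400, 130.1000°), ρ = 7.7
go_straight(1.85): x += 1.85·cos θ, y += 1.85·sin θ → (-0.2916, 1.6551, 130.1000°)
turn_right(109.9°): centre at ρ to the right, rotate −109.9° → (2.9395, 13.8413, 20.2000°)
turn_left(71.3°): centre at ρ to the left, rotate +71.3° → (7.9780, 21.2692, 91.5000°)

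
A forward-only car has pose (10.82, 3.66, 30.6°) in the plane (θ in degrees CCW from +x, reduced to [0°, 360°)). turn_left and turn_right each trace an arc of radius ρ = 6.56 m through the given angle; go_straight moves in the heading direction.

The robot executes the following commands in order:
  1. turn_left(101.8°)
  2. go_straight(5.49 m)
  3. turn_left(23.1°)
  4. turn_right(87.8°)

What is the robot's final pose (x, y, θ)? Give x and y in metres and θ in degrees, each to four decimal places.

set_pose: (x, y, θ) = (10.8200, 3.6600, 30.6000°), ρ = 6.56
turn_left(101.8°): centre at ρ to the left, rotate +101.8° → (12.3250, 13.7299, 132.4000°)
go_straight(5.49): x += 5.49·cos θ, y += 5.49·sin θ → (8.6230, 17.7840, 132.4000°)
turn_left(23.1°): centre at ρ to the left, rotate +23.1° → (6.4992, 19.3299, 155.5000°)
turn_right(87.8°): centre at ρ to the right, rotate −87.8° → (3.1502, 27.7885, 67.7000°)

(3.1502, 27.7885, 67.7000°)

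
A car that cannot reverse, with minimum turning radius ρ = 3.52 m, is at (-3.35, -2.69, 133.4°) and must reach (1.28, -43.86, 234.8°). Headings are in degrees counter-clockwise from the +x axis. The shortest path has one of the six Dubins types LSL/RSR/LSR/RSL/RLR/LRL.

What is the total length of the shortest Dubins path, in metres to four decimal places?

49.0242 m

Let ψ = atan2(Δy, Δx) = atan2(-41.17, 4.63) = -83.5834° be the start→goal bearing.
Normalize: d = |goal − start| / ρ = 41.429528/3.52 = 11.769752, α = (θ_start − ψ) mod 360° = 216.9834° = 3.787076 rad, β = (θ_goal − ψ) mod 360° = 318.3834° = 5.556839 rad.
Common terms: sin α = -0.601584, cos α = -0.798809, sin β = -0.664142, cos β = 0.747606, cos(α−β) = -0.197657, d² = 138.527069. Work in radians in the unit-radius frame; every candidate has L = ρ·(t + p + q).
LSL: p² = 2 + d² − 2cos(α−β) + 2d(sin α − sin β) = 142.394968; p = √p² = 11.932936; φ = atan2(cos β − cos α, d + sin α − sin β) = 0.129958 rad; t = (φ − α) mod 2π = 2.626067 rad, q = (β − φ) mod 2π = 5.426882 rad → L = 3.52·(2.626067 + 11.932936 + 5.426882) = 3.52·19.985885 = 70.350317 m
RSR: p² = 2 + d² − 2cos(α−β) + 2d(sin β − sin α) = 139.449800; p = √p² = 11.808886; φ = atan2(cos α − cos β, d − sin α + sin β) = -0.131331 rad; t = (α − φ) mod 2π = 3.918406 rad, q = (φ − β) mod 2π = 0.595015 rad → L = 3.52·(3.918406 + 11.808886 + 0.595015) = 3.52·16.322308 = 57.454524 m
LSR: p² = d² − 2 + 2cos(α−β) + 2d(sin α + sin β) = 106.337180; p = √p² = 10.311992; φ = atan2(−cos α − cos β, d + sin α + sin β) − atan2(−2, p) = 0.196445 rad; t = (φ − α) mod 2π = 2.692555 rad, q = (φ − β) mod 2π = 0.922791 rad → L = 3.52·(2.692555 + 10.311992 + 0.922791) = 3.52·13.927338 = 49.024229 m
RSL: p² = d² − 2 + 2cos(α−β) − 2d(sin α + sin β) = 165.926329; p = √p² = 12.881239; φ = atan2(cos α + cos β, d − sin α − sin β) − atan2(2, p) = -0.157963 rad; t = (α − φ) mod 2π = 3.945038 rad, q = (β − φ) mod 2π = 5.714802 rad → L = 3.52·(3.945038 + 12.881239 + 5.714802) = 3.52·22.541080 = 79.344600 m
RLR: c = (6 − d² + 2cos(α−β) + 2d(sin α − sin β))/8 = -16.431225, |c| > 1 → infeasible
LRL: c = (6 − d² + 2cos(α−β) − 2d(sin α − sin β))/8 = -16.799371, |c| > 1 → infeasible
Shortest: LSR with L = 49.024229 m ≈ 49.0242 m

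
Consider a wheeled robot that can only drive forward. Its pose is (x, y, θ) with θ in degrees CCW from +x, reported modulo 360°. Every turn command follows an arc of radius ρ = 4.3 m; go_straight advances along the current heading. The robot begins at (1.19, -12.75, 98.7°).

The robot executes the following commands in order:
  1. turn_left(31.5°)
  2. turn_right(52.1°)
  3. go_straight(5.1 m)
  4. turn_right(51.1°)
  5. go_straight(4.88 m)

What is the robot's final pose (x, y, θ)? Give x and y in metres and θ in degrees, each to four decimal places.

(6.9557, 3.1877, 27.0000°)

set_pose: (x, y, θ) = (1.1900, -12.7500, 98.7000°), ρ = 4.3
turn_left(31.5°): centre at ρ to the left, rotate +31.5° → (0.2238, -10.6250, 130.2000°)
turn_right(52.1°): centre at ρ to the right, rotate −52.1° → (-0.6995, -6.9628, 78.1000°)
go_straight(5.1): x += 5.1·cos θ, y += 5.1·sin θ → (0.3522, -1.9724, 78.1000°)
turn_right(51.1°): centre at ρ to the right, rotate −51.1° → (2.6076, 0.9722, 27.0000°)
go_straight(4.88): x += 4.88·cos θ, y += 4.88·sin θ → (6.9557, 3.1877, 27.0000°)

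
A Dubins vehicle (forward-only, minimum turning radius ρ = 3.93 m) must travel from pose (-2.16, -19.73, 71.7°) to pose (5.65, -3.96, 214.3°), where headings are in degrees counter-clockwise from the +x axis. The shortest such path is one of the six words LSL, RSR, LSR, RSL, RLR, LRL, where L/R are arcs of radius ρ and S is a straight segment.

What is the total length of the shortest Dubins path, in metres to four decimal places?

27.8635 m

Let ψ = atan2(Δy, Δx) = atan2(15.77, 7.81) = 63.6534° be the start→goal bearing.
Normalize: d = |goal − start| / ρ = 17.597983/3.93 = 4.477858, α = (θ_start − ψ) mod 360° = 8.0466° = 0.140440 rad, β = (θ_goal − ψ) mod 360° = 150.6466° = 2.629280 rad.
Common terms: sin α = 0.139979, cos α = 0.990154, sin β = 0.490194, cos β = -0.871613, cos(α−β) = -0.794415, d² = 20.051214. Work in radians in the unit-radius frame; every candidate has L = ρ·(t + p + q).
LSL: p² = 2 + d² − 2cos(α−β) + 2d(sin α − sin β) = 20.503616; p = √p² = 4.528092; φ = atan2(cos β − cos α, d + sin α − sin β) = -0.423726 rad; t = (φ − α) mod 2π = 5.719019 rad, q = (β − φ) mod 2π = 3.053006 rad → L = 3.93·(5.719019 + 4.528092 + 3.053006) = 3.93·13.300117 = 52.269459 m
RSR: p² = 2 + d² − 2cos(α−β) + 2d(sin β − sin α) = 26.776471; p = √p² = 5.174599; φ = atan2(cos α − cos β, d − sin α + sin β) = 0.368043 rad; t = (α − φ) mod 2π = 6.055583 rad, q = (φ − β) mod 2π = 4.021948 rad → L = 3.93·(6.055583 + 5.174599 + 4.021948) = 3.93·15.252130 = 59.940870 m
LSR: p² = d² − 2 + 2cos(α−β) + 2d(sin α + sin β) = 22.106041; p = √p² = 4.701706; φ = atan2(−cos α − cos β, d + sin α + sin β) − atan2(−2, p) = 0.378988 rad; t = (φ − α) mod 2π = 0.238547 rad, q = (φ − β) mod 2π = 4.032893 rad → L = 3.93·(0.238547 + 4.701706 + 4.032893) = 3.93·8.973146 = 35.264466 m
RSL: p² = d² − 2 + 2cos(α−β) − 2d(sin α + sin β) = 10.818729; p = √p² = 3.289184; φ = atan2(cos α + cos β, d − sin α − sin β) − atan2(2, p) = -0.515522 rad; t = (α − φ) mod 2π = 0.655962 rad, q = (β − φ) mod 2π = 3.144801 rad → L = 3.93·(0.655962 + 3.289184 + 3.144801) = 3.93·7.089947 = 27.863492 m
RLR: c = (6 − d² + 2cos(α−β) + 2d(sin α − sin β))/8 = -2.347059, |c| > 1 → infeasible
LRL: c = (6 − d² + 2cos(α−β) − 2d(sin α − sin β))/8 = -1.562952, |c| > 1 → infeasible
Shortest: RSL with L = 27.863492 m ≈ 27.8635 m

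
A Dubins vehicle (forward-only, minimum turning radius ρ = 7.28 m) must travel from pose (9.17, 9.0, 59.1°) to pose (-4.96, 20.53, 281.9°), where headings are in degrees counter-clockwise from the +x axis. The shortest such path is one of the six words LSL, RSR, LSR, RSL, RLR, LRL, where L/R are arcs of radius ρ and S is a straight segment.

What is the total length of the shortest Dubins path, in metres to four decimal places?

Let ψ = atan2(Δy, Δx) = atan2(11.53, -14.13) = 140.7857° be the start→goal bearing.
Normalize: d = |goal − start| / ρ = 18.237264/7.28 = 2.505119, α = (θ_start − ψ) mod 360° = 278.3143° = 4.857500 rad, β = (θ_goal − ψ) mod 360° = 141.1143° = 2.462908 rad.
Common terms: sin α = -0.989490, cos α = 0.144602, sin β = 0.627769, cos β = -0.778399, cos(α−β) = -0.733730, d² = 6.275620. Work in radians in the unit-radius frame; every candidate has L = ρ·(t + p + q).
LSL: p² = 2 + d² − 2cos(α−β) + 2d(sin α − sin β) = 1.640226; p = √p² = 1.280713; φ = atan2(cos β − cos α, d + sin α − sin β) = -0.804802 rad; t = (φ − α) mod 2π = 0.620883 rad, q = (β − φ) mod 2π = 3.267710 rad → L = 7.28·(0.620883 + 1.280713 + 3.267710) = 7.28·5.169307 = 37.632553 m
RSR: p² = 2 + d² − 2cos(α−β) + 2d(sin β − sin α) = 17.845933; p = √p² = 4.224445; φ = atan2(cos α − cos β, d − sin α + sin β) = 0.220267 rad; t = (α − φ) mod 2π = 4.637233 rad, q = (φ − β) mod 2π = 4.040544 rad → L = 7.28·(4.637233 + 4.224445 + 4.040544) = 7.28·12.902222 = 93.928174 m
LSR: p² = d² − 2 + 2cos(α−β) + 2d(sin α + sin β) = 0.995855; p = √p² = 0.997925; φ = atan2(−cos α − cos β, d + sin α + sin β) − atan2(−2, p) = 1.395484 rad; t = (φ − α) mod 2π = 2.821169 rad, q = (φ − β) mod 2π = 5.215761 rad → L = 7.28·(2.821169 + 0.997925 + 5.215761) = 7.28·9.034855 = 65.773743 m
RSL: p² = d² − 2 + 2cos(α−β) − 2d(sin α + sin β) = 4.620465; p = √p² = 2.149527; φ = atan2(cos α + cos β, d − sin α − sin β) − atan2(2, p) = -0.966958 rad; t = (α − φ) mod 2π = 5.824458 rad, q = (β − φ) mod 2π = 3.429866 rad → L = 7.28·(5.824458 + 2.149527 + 3.429866) = 7.28·11.403851 = 83.020036 m
RLR: c = (6 − d² + 2cos(α−β) + 2d(sin α − sin β))/8 = -1.230742, |c| > 1 → infeasible
LRL: c = (6 − d² + 2cos(α−β) − 2d(sin α − sin β))/8 = 0.794972; p = 2π − arccos c = 5.631350 rad; φ = atan2(cos β − cos α, d + sin α − sin β) = -0.804802 rad; t = (φ − α + p/2) mod 2π = 3.436558 rad, q = (β − α − t + p) mod 2π = 6.083385 rad → L = 7.28·(3.436558 + 5.631350 + 6.083385) = 7.28·15.151293 = 110.301416 m
Shortest: LSL with L = 37.632553 m ≈ 37.6326 m

37.6326 m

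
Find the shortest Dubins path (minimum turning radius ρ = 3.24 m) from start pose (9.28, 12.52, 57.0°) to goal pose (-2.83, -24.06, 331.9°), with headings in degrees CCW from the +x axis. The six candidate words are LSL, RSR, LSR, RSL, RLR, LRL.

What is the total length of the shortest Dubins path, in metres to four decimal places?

49.5920 m

Let ψ = atan2(Δy, Δx) = atan2(-36.58, -12.11) = -108.3174° be the start→goal bearing.
Normalize: d = |goal − start| / ρ = 38.532434/3.24 = 11.892727, α = (θ_start − ψ) mod 360° = 165.3174° = 2.885333 rad, β = (θ_goal − ψ) mod 360° = 80.2174° = 1.400058 rad.
Common terms: sin α = 0.253464, cos α = -0.967345, sin β = 0.985460, cos β = 0.169910, cos(α−β) = 0.085417, d² = 141.436947. Work in radians in the unit-radius frame; every candidate has L = ρ·(t + p + q).
LSL: p² = 2 + d² − 2cos(α−β) + 2d(sin α − sin β) = 125.855275; p = √p² = 11.218524; φ = atan2(cos β − cos α, d + sin α − sin β) = 0.101547 rad; t = (φ − α) mod 2π = 3.499400 rad, q = (β − φ) mod 2π = 1.298510 rad → L = 3.24·(3.499400 + 11.218524 + 1.298510) = 3.24·16.016434 = 51.893246 m
RSR: p² = 2 + d² − 2cos(α−β) + 2d(sin β − sin α) = 160.676953; p = √p² = 12.675841; φ = atan2(cos α − cos β, d − sin α + sin β) = -0.089839 rad; t = (α − φ) mod 2π = 2.975172 rad, q = (φ − β) mod 2π = 4.793289 rad → L = 3.24·(2.975172 + 12.675841 + 4.793289) = 3.24·20.444302 = 66.239538 m
LSR: p² = d² − 2 + 2cos(α−β) + 2d(sin α + sin β) = 169.076146; p = √p² = 13.002928; φ = atan2(−cos α − cos β, d + sin α + sin β) − atan2(−2, p) = 0.213267 rad; t = (φ − α) mod 2π = 3.611120 rad, q = (φ − β) mod 2π = 5.096395 rad → L = 3.24·(3.611120 + 13.002928 + 5.096395) = 3.24·21.710443 = 70.341834 m
RSL: p² = d² − 2 + 2cos(α−β) − 2d(sin α + sin β) = 110.139417; p = √p² = 10.494733; φ = atan2(cos α + cos β, d − sin α − sin β) − atan2(2, p) = -0.263024 rad; t = (α − φ) mod 2π = 3.148357 rad, q = (β − φ) mod 2π = 1.663082 rad → L = 3.24·(3.148357 + 10.494733 + 1.663082) = 3.24·15.306172 = 49.591996 m
RLR: c = (6 − d² + 2cos(α−β) + 2d(sin α − sin β))/8 = -19.084619, |c| > 1 → infeasible
LRL: c = (6 − d² + 2cos(α−β) − 2d(sin α − sin β))/8 = -14.731909, |c| > 1 → infeasible
Shortest: RSL with L = 49.591996 m ≈ 49.5920 m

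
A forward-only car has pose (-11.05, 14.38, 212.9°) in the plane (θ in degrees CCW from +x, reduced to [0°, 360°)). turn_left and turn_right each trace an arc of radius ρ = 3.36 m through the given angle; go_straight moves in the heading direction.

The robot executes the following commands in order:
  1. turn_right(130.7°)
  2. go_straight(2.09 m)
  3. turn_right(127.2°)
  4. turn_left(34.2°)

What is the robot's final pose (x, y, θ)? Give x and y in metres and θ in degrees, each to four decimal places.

set_pose: (x, y, θ) = (-11.0500, 14.3800, 212.9000°), ρ = 3.36
turn_right(130.7°): centre at ρ to the right, rotate −130.7° → (-16.2040, 17.6571, 82.2000°)
go_straight(2.09): x += 2.09·cos θ, y += 2.09·sin θ → (-15.9203, 19.7278, 82.2000°)
turn_right(127.2°): centre at ρ to the right, rotate −127.2° → (-10.2155, 21.6477, -45.0000° ≡ 315.0000°)
turn_left(34.2°): centre at ρ to the left, rotate +34.2° → (-8.4693, 20.7231, 349.2000°)

(-8.4693, 20.7231, 349.2000°)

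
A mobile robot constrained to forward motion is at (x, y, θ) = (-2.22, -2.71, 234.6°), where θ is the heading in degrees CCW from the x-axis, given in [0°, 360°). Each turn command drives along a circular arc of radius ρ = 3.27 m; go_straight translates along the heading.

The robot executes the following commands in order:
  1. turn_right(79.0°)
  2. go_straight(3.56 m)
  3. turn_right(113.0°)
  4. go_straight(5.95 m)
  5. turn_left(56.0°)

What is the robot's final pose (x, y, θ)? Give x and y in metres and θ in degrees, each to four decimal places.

(-4.9413, 9.9854, 98.6000°)

set_pose: (x, y, θ) = (-2.2200, -2.7100, 234.6000°), ρ = 3.27
turn_right(79.0°): centre at ρ to the right, rotate −79.0° → (-6.2363, -3.7937, 155.6000°)
go_straight(3.56): x += 3.56·cos θ, y += 3.56·sin θ → (-9.4784, -2.3230, 155.6000°)
turn_right(113.0°): centre at ρ to the right, rotate −113.0° → (-10.3409, 3.0619, 42.6000°)
go_straight(5.95): x += 5.95·cos θ, y += 5.95·sin θ → (-5.9611, 7.0894, 42.6000°)
turn_left(56.0°): centre at ρ to the left, rotate +56.0° → (-4.9413, 9.9854, 98.6000°)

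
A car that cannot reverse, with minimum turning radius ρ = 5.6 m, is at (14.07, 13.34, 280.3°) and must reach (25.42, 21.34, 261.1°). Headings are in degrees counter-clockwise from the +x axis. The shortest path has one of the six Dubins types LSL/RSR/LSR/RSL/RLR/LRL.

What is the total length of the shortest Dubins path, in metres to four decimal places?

Let ψ = atan2(Δy, Δx) = atan2(8.00, 11.35) = 35.1779° be the start→goal bearing.
Normalize: d = |goal − start| / ρ = 13.886054/5.6 = 2.479653, α = (θ_start − ψ) mod 360° = 245.1221° = 4.278187 rad, β = (θ_goal − ψ) mod 360° = 225.9221° = 3.943084 rad.
Common terms: sin α = -0.907206, cos α = -0.420686, sin β = -0.718394, cos β = -0.695636, cos(α−β) = 0.944376, d² = 6.148677. Work in radians in the unit-radius frame; every candidate has L = ρ·(t + p + q).
LSL: p² = 2 + d² − 2cos(α−β) + 2d(sin α − sin β) = 5.323548; p = √p² = 2.307282; φ = atan2(cos β − cos α, d + sin α − sin β) = -0.119450 rad; t = (φ − α) mod 2π = 1.885548 rad, q = (β − φ) mod 2π = 4.062534 rad → L = 5.6·(1.885548 + 2.307282 + 4.062534) = 5.6·8.255364 = 46.230037 m
RSR: p² = 2 + d² − 2cos(α−β) + 2d(sin β − sin α) = 7.196299; p = √p² = 2.682592; φ = atan2(cos α − cos β, d − sin α + sin β) = 0.102674 rad; t = (α − φ) mod 2π = 4.175513 rad, q = (φ − β) mod 2π = 2.442776 rad → L = 5.6·(4.175513 + 2.682592 + 2.442776) = 5.6·9.300880 = 52.084931 m
LSR: p² = d² − 2 + 2cos(α−β) + 2d(sin α + sin β) = -2.024419 < 0 → infeasible
RSL: p² = d² − 2 + 2cos(α−β) − 2d(sin α + sin β) = 14.099277; p = √p² = 3.754900; φ = atan2(cos α + cos β, d − sin α − sin β) − atan2(2, p) = -0.754921 rad; t = (α − φ) mod 2π = 5.033108 rad, q = (β − φ) mod 2π = 4.698005 rad → L = 5.6·(5.033108 + 3.754900 + 4.698005) = 5.6·13.486013 = 75.521673 m
RLR: c = (6 − d² + 2cos(α−β) + 2d(sin α − sin β))/8 = 0.100463; p = 2π − arccos c = 4.813021 rad; φ = atan2(cos α − cos β, d − sin α + sin β) = 0.102674 rad; t = (α − φ + p/2) mod 2π = 0.298838 rad, q = (α − β − t + p) mod 2π = 4.849286 rad → L = 5.6·(0.298838 + 4.813021 + 4.849286) = 5.6·9.961146 = 55.782417 m
LRL: c = (6 − d² + 2cos(α−β) − 2d(sin α − sin β))/8 = 0.334556; p = 2π − arccos c = 5.053524 rad; φ = atan2(cos β − cos α, d + sin α − sin β) = -0.119450 rad; t = (φ − α + p/2) mod 2π = 4.412310 rad, q = (β − α − t + p) mod 2π = 0.306110 rad → L = 5.6·(4.412310 + 5.053524 + 0.306110) = 5.6·9.771944 = 54.722885 m
Shortest: LSL with L = 46.230037 m ≈ 46.2300 m

46.2300 m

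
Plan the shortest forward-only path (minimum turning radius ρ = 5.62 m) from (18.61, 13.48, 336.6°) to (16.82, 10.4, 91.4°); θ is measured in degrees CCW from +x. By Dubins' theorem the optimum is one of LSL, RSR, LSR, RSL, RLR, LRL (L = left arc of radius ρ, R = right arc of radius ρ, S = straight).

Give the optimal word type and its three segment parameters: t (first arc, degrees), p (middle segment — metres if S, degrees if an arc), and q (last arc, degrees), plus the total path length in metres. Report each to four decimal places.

LRL: t = 29.7671°, p = 290.7687°, q = 15.8016°, L = 32.9905 m

Let ψ = atan2(Δy, Δx) = atan2(-3.08, -1.79) = -120.1638° be the start→goal bearing.
Normalize: d = |goal − start| / ρ = 3.562373/5.62 = 0.633874, α = (θ_start − ψ) mod 360° = 96.7638° = 1.688847 rad, β = (θ_goal − ψ) mod 360° = 211.5638° = 3.692485 rad.
Common terms: sin α = 0.993040, cos α = -0.117777, sin β = -0.523448, cos β = -0.852058, cos(α−β) = -0.419452, d² = 0.401796. Work in radians in the unit-radius frame; every candidate has L = ρ·(t + p + q).
LSL: p² = 2 + d² − 2cos(α−β) + 2d(sin α − sin β) = 5.163226; p = √p² = 2.272273; φ = atan2(cos β − cos α, d + sin α − sin β) = -0.329054 rad; t = (φ − α) mod 2π = 4.265284 rad, q = (β − φ) mod 2π = 4.021539 rad → L = 5.62·(4.265284 + 2.272273 + 4.021539) = 5.62·10.559097 = 59.342123 m
RSR: p² = 2 + d² − 2cos(α−β) + 2d(sin β − sin α) = 1.318175; p = √p² = 1.148118; φ = atan2(cos α − cos β, d − sin α + sin β) = 2.447678 rad; t = (α − φ) mod 2π = 5.524355 rad, q = (φ − β) mod 2π = 5.038378 rad → L = 5.62·(5.524355 + 1.148118 + 5.038378) = 5.62·11.710851 = 65.814982 m
LSR: p² = d² − 2 + 2cos(α−β) + 2d(sin α + sin β) = -1.841783 < 0 → infeasible
RSL: p² = d² − 2 + 2cos(α−β) − 2d(sin α + sin β) = -3.032432 < 0 → infeasible
RLR: c = (6 − d² + 2cos(α−β) + 2d(sin α − sin β))/8 = 0.835228; p = 2π − arccos c = 5.700936 rad; φ = atan2(cos α − cos β, d − sin α + sin β) = 2.447678 rad; t = (α − φ + p/2) mod 2π = 2.091637 rad, q = (α − β − t + p) mod 2π = 1.605661 rad → L = 5.62·(2.091637 + 5.700936 + 1.605661) = 5.62·9.398235 = 52.818079 m
LRL: c = (6 − d² + 2cos(α−β) − 2d(sin α − sin β))/8 = 0.354597; p = 2π − arccos c = 5.074872 rad; φ = atan2(cos β − cos α, d + sin α − sin β) = -0.329054 rad; t = (φ − α + p/2) mod 2π = 0.519534 rad, q = (β − α − t + p) mod 2π = 0.275790 rad → L = 5.62·(0.519534 + 5.074872 + 0.275790) = 5.62·5.870196 = 32.990503 m
Shortest: LRL with L = 32.990503 m ≈ 32.9905 m
Convert LRL to answer units (arcs ×180/π): t = 0.519534·180/π = 29.7671°, p = 5.074872·180/π = 290.7687°, q = 0.275790·180/π = 15.8016°, L = 32.9905 m.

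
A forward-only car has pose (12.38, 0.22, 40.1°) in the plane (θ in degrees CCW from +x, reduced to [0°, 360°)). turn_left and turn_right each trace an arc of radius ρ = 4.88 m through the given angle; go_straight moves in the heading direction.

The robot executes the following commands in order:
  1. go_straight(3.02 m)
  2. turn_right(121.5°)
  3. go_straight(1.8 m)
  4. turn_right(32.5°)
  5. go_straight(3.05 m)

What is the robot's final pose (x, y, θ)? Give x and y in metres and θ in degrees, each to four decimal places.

(21.3284, -8.1129, 246.1000°)

set_pose: (x, y, θ) = (12.3800, 0.2200, 40.1000°), ρ = 4.88
go_straight(3.02): x += 3.02·cos θ, y += 3.02·sin θ → (14.6901, 2.1653, 40.1000°)
turn_right(121.5°): centre at ρ to the right, rotate −121.5° → (22.6585, -0.8378, -81.4000° ≡ 278.6000°)
go_straight(1.8): x += 1.8·cos θ, y += 1.8·sin θ → (22.9277, -2.6176, 278.6000°)
turn_right(32.5°): centre at ρ to the right, rotate −32.5° → (22.5641, -5.3244, 246.1000°)
go_straight(3.05): x += 3.05·cos θ, y += 3.05·sin θ → (21.3284, -8.1129, 246.1000°)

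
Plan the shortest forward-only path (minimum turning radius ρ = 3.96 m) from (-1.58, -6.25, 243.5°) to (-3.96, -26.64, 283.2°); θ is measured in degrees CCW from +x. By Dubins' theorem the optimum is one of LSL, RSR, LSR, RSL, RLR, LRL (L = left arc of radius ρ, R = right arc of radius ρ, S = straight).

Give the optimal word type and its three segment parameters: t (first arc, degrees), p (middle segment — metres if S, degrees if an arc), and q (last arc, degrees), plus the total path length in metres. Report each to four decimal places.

LSL: t = 19.8412°, p = 17.8391 m, q = 19.8588°, L = 20.5830 m

Let ψ = atan2(Δy, Δx) = atan2(-20.39, -2.38) = -96.6577° be the start→goal bearing.
Normalize: d = |goal − start| / ρ = 20.528432/3.96 = 5.183947, α = (θ_start − ψ) mod 360° = 340.1577° = 5.936871 rad, β = (θ_goal − ψ) mod 360° = 19.8577° = 0.346582 rad.
Common terms: sin α = -0.339433, cos α = 0.940630, sin β = 0.339685, cos β = 0.940539, cos(α−β) = 0.769400, d² = 26.873310. Work in radians in the unit-radius frame; every candidate has L = ρ·(t + p + q).
LSL: p² = 2 + d² − 2cos(α−β) + 2d(sin α − sin β) = 20.293490; p = √p² = 4.504830; φ = atan2(cos β − cos α, d + sin α − sin β) = -0.000020 rad; t = (φ − α) mod 2π = 0.346294 rad, q = (β − φ) mod 2π = 0.346602 rad → L = 3.96·(0.346294 + 4.504830 + 0.346602) = 3.96·5.197725 = 20.582992 m
RSR: p² = 2 + d² − 2cos(α−β) + 2d(sin β − sin α) = 34.375532; p = √p² = 5.863065; φ = atan2(cos α − cos β, d − sin α + sin β) = 0.000015 rad; t = (α − φ) mod 2π = 5.936856 rad, q = (φ − β) mod 2π = 5.936619 rad → L = 3.96·(5.936856 + 5.863065 + 5.936619) = 3.96·17.736540 = 70.236698 m
LSR: p² = d² − 2 + 2cos(α−β) + 2d(sin α + sin β) = 26.414717; p = √p² = 5.139525; φ = atan2(−cos α − cos β, d + sin α + sin β) − atan2(−2, p) = 0.023020 rad; t = (φ − α) mod 2π = 0.369334 rad, q = (φ − β) mod 2π = 5.959624 rad → L = 3.96·(0.369334 + 5.139525 + 5.959624) = 3.96·11.468483 = 45.415191 m
RSL: p² = d² − 2 + 2cos(α−β) − 2d(sin α + sin β) = 26.409502; p = √p² = 5.139018; φ = atan2(cos α + cos β, d − sin α − sin β) − atan2(2, p) = -0.023022 rad; t = (α − φ) mod 2π = 5.959893 rad, q = (β − φ) mod 2π = 0.369604 rad → L = 3.96·(5.959893 + 5.139018 + 0.369604) = 3.96·11.468514 = 45.415317 m
RLR: c = (6 − d² + 2cos(α−β) + 2d(sin α − sin β))/8 = -3.296942, |c| > 1 → infeasible
LRL: c = (6 − d² + 2cos(α−β) − 2d(sin α − sin β))/8 = -1.536686, |c| > 1 → infeasible
Shortest: LSL with L = 20.582992 m ≈ 20.5830 m
Convert LSL to answer units (arcs ×180/π): t = 0.346294·180/π = 19.8412°, p = ρ·p = 3.96·4.504830 = 17.8391 m, q = 0.346602·180/π = 19.8588°, L = 20.5830 m.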